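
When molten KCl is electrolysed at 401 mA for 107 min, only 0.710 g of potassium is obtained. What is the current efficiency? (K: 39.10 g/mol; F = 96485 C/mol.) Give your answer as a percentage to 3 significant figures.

68.1%

Q = 0.401 × 6420 = 2574 C
n(e⁻) = 2574 / 96485 = 0.02668 mol
K⁺ + e⁻ → K, so theoretical n(K) = 0.02668 mol → 1.043 g
Efficiency = 0.710 / 1.043 = 0.6807 = 68.1%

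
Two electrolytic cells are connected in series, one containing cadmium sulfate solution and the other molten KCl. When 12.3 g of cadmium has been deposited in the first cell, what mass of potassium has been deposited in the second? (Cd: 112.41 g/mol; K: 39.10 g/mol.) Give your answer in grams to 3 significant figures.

8.56 g

n(Cd) = 12.3 / 112.41 = 0.1094 mol
Cd²⁺ + 2e⁻ → Cd, so n(e⁻) = 2 × 0.1094 = 0.2188 mol
The cells are in series, so the same charge (and hence the same n(e⁻) = 0.2188 mol) passes through both.
K⁺ + e⁻ → K, so n(K) = 0.2188 mol
m(K) = 0.2188 × 39.10 = 8.56 g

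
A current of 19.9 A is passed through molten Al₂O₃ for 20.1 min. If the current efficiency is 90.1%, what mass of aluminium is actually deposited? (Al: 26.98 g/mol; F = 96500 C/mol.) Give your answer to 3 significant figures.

Q = 19.9 × 1206 = 24000 C
n(e⁻) = 24000 / 96500 = 0.2487 mol
Al³⁺ + 3e⁻ → Al, so theoretical m(Al) = 0.08290 × 26.98 = 2.237 g
Actual mass = 90.1% × 2.237 = 2.02 g

2.02 g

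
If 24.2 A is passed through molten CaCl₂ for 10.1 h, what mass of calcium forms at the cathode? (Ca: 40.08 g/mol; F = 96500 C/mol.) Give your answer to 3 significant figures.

183 g

Q = It = 24.2 × 36360 = 8.799×10^5 C
n(e⁻) = 8.799×10^5 / 96500 = 9.118 mol
Ca²⁺ + 2e⁻ → Ca, so n(Ca) = 9.118 / 2 = 4.559 mol
m = 4.559 × 40.08 = 183 g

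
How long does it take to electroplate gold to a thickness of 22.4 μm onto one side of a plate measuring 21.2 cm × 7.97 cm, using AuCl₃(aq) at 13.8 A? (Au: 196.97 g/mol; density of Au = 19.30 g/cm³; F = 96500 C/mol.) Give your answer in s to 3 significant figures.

Plated area = 21.2 × 7.97 = 169.0 cm²
Volume = 169.0 × 22.4×10⁻⁴ cm = 0.3786 cm³
m(Au) = 0.3786 × 19.30 = 7.307 g
n(Au) = 7.307 / 196.97 = 0.03710 mol; n(e⁻) = 3 × 0.03710 = 0.1113 mol
Q = 0.1113 × 96500 = 10740 C
t = 10740 / 13.8 = 778.3 s

778 s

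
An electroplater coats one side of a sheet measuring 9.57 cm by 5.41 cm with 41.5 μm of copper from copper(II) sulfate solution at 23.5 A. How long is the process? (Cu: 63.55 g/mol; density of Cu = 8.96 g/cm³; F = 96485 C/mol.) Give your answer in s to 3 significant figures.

249 s

Plated area = 9.57 × 5.41 = 51.77 cm²
Volume = 51.77 × 41.5×10⁻⁴ cm = 0.2148 cm³
m(Cu) = 0.2148 × 8.96 = 1.925 g
n(Cu) = 1.925 / 63.55 = 0.03029 mol; n(e⁻) = 2 × 0.03029 = 0.06058 mol
Q = 0.06058 × 96485 = 5845 C
t = 5845 / 23.5 = 248.7 s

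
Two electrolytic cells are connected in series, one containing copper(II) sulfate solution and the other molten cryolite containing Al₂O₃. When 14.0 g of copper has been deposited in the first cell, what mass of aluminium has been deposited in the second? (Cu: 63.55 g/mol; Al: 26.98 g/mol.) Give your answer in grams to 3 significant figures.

n(Cu) = 14.0 / 63.55 = 0.2203 mol
Cu²⁺ + 2e⁻ → Cu, so n(e⁻) = 2 × 0.2203 = 0.4406 mol
The cells are in series, so the same charge (and hence the same n(e⁻) = 0.4406 mol) passes through both.
Al³⁺ + 3e⁻ → Al, so n(Al) = 0.4406 / 3 = 0.1469 mol
m(Al) = 0.1469 × 26.98 = 3.96 g

3.96 g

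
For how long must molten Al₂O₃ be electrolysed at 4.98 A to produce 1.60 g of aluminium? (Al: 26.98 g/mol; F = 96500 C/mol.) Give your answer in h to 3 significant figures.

0.958 h

n(Al) = 1.60 / 26.98 = 0.05930 mol
Al³⁺ + 3e⁻ → Al, so n(e⁻) = 3 × 0.05930 = 0.1779 mol
Q = 0.1779 × 96500 = 17170 C
t = Q / I = 17170 / 4.98 = 3448 s = 0.958 h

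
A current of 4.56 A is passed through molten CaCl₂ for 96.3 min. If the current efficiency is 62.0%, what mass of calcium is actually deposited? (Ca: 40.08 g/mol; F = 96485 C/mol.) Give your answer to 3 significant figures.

3.39 g

Q = 4.56 × 5778 = 26350 C
n(e⁻) = 26350 / 96485 = 0.2731 mol
Ca²⁺ + 2e⁻ → Ca, so theoretical m(Ca) = 0.1366 × 40.08 = 5.475 g
Actual mass = 62.0% × 5.475 = 3.39 g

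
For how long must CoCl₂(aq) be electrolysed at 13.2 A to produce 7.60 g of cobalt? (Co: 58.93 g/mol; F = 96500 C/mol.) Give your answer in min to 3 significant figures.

31.4 min

n(Co) = 7.60 / 58.93 = 0.1290 mol
Co²⁺ + 2e⁻ → Co, so n(e⁻) = 2 × 0.1290 = 0.2580 mol
Q = 0.2580 × 96500 = 24900 C
t = Q / I = 24900 / 13.2 = 1886 s = 31.4 min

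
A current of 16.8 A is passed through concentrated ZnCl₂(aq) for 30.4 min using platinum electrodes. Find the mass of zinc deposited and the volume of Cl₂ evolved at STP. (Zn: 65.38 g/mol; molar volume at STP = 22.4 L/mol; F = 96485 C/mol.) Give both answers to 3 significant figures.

Q = 16.8 × 1824 = 30640 C; n(e⁻) = 30640 / 96485 = 0.3176 mol
Cathode: Zn²⁺ + 2e⁻ → Zn → n(Zn) = 0.3176/2 = 0.1588 mol → 10.4 g
Anode: 2Cl⁻ → Cl₂ + 2e⁻ → n(Cl₂) = 0.3176/2 = 0.1588 mol → 3.56 L

10.4 g Zn; 3.56 L Cl₂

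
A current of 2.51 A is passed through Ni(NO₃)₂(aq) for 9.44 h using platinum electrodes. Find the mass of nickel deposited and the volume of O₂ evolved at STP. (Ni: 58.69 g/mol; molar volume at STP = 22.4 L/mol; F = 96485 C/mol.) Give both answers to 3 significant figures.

25.9 g Ni; 4.95 L O₂

Q = 2.51 × 33984 = 85300 C; n(e⁻) = 85300 / 96485 = 0.8841 mol
Cathode: Ni²⁺ + 2e⁻ → Ni → n(Ni) = 0.8841/2 = 0.4421 mol → 25.9 g
Anode: 2H₂O → O₂ + 4H⁺ + 4e⁻ → n(O₂) = 0.8841/4 = 0.2210 mol → 4.95 L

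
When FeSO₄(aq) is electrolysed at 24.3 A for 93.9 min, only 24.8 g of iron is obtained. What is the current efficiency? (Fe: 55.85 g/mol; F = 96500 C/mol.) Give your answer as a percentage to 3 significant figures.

62.6%

Q = 24.3 × 5634 = 1.369×10^5 C
n(e⁻) = 1.369×10^5 / 96500 = 1.419 mol
Fe²⁺ + 2e⁻ → Fe, so theoretical n(Fe) = 0.7095 mol → 39.63 g
Efficiency = 24.8 / 39.63 = 0.6258 = 62.6%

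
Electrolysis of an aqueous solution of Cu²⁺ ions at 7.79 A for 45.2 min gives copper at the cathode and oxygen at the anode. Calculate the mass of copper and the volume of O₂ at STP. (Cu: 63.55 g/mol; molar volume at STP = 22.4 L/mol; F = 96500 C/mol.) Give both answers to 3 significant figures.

Q = 7.79 × 2712 = 21130 C; n(e⁻) = 21130 / 96500 = 0.2190 mol
Cathode: Cu²⁺ + 2e⁻ → Cu → n(Cu) = 0.2190/2 = 0.1095 mol → 6.96 g
Anode: 2H₂O → O₂ + 4H⁺ + 4e⁻ → n(O₂) = 0.2190/4 = 0.05475 mol → 1.23 L

6.96 g Cu; 1.23 L O₂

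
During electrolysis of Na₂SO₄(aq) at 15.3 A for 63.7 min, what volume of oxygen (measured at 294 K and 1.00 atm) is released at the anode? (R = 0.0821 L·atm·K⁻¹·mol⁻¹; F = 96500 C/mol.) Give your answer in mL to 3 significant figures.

3660 mL

Charge passed = 15.3 × 3822 = 58480 C
n(e⁻) = Q/F = 58480/96500 = 0.6060 mol
2H₂O → O₂ + 4H⁺ + 4e⁻, so n(O₂) = 0.6060 / 4 = 0.1515 mol
V = nRT/P = 0.1515 × 0.0821 × 294 / 1.00 = 3.657 L
= 3660 mL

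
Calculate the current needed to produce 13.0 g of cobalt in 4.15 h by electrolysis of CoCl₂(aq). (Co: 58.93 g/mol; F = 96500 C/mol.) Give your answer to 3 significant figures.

2.85 A

n(Co) = 13.0 / 58.93 = 0.2206 mol
Co²⁺ + 2e⁻ → Co, so n(e⁻) = 2 × 0.2206 = 0.4412 mol
Q = 0.4412 × 96500 = 42580 C
I = Q / t = 42580 / 14940 s = 2.85 A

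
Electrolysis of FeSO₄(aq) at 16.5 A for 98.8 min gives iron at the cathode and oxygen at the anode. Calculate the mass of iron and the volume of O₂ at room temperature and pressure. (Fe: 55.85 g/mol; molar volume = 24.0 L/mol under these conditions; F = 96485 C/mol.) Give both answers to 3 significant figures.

Q = 16.5 × 5928 = 97810 C; n(e⁻) = 97810 / 96485 = 1.014 mol
Cathode: Fe²⁺ + 2e⁻ → Fe → n(Fe) = 1.014/2 = 0.5070 mol → 28.3 g
Anode: 2H₂O → O₂ + 4H⁺ + 4e⁻ → n(O₂) = 1.014/4 = 0.2535 mol → 6.08 L

28.3 g Fe; 6.08 L O₂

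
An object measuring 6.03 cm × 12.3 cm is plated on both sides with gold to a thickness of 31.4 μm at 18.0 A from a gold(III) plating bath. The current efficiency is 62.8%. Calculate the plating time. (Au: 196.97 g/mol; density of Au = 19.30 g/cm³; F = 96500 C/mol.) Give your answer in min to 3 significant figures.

19.5 min

Plated area = 2 × 6.03 × 12.3 = 148.3 cm²
Volume = 148.3 × 31.4×10⁻⁴ cm = 0.4657 cm³
m(Au) = 0.4657 × 19.30 = 8.988 g
n(Au) = 8.988 / 196.97 = 0.04563 mol; n(e⁻) = 3 × 0.04563 = 0.1369 mol
Q = 0.1369 × 96500 / 0.628 = 21040 C
t = 21040 / 18.0 = 1169 s = 19.5 min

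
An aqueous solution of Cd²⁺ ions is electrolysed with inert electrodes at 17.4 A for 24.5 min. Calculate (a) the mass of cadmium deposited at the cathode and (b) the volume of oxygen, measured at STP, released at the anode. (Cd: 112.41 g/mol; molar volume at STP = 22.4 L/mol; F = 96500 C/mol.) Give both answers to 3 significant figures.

Q = 17.4 × 1470 = 25580 C; n(e⁻) = 25580 / 96500 = 0.2651 mol
Cathode: Cd²⁺ + 2e⁻ → Cd → n(Cd) = 0.2651/2 = 0.1326 mol → 14.9 g
Anode: 2H₂O → O₂ + 4H⁺ + 4e⁻ → n(O₂) = 0.2651/4 = 0.06628 mol → 1.48 L

14.9 g Cd; 1.48 L O₂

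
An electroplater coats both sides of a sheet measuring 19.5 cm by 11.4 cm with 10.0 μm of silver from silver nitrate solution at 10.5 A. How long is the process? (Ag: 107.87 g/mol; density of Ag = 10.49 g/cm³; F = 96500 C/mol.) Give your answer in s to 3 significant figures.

397 s

Plated area = 2 × 19.5 × 11.4 = 444.6 cm²
Volume = 444.6 × 10.0×10⁻⁴ cm = 0.4446 cm³
m(Ag) = 0.4446 × 10.49 = 4.664 g
n(Ag) = 4.664 / 107.87 = 0.04324 mol; n(e⁻) = 0.04324 mol
Q = 0.04324 × 96500 = 4173 C
t = 4173 / 10.5 = 397.4 s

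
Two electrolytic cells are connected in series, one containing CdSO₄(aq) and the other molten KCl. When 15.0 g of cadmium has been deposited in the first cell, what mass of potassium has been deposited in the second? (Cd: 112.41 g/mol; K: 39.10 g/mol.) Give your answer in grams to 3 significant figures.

10.4 g

n(Cd) = 15.0 / 112.41 = 0.1334 mol
Cd²⁺ + 2e⁻ → Cd, so n(e⁻) = 2 × 0.1334 = 0.2668 mol
Since the cells are in series, n(e⁻) in the K cell is also 0.2668 mol.
K⁺ + e⁻ → K, so n(K) = 0.2668 mol
m(K) = 0.2668 × 39.10 = 10.4 g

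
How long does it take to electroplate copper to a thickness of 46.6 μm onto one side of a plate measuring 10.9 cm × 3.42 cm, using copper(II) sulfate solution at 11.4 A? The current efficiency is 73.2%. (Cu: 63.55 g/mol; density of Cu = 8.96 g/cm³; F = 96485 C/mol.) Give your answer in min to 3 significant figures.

Plated area = 10.9 × 3.42 = 37.28 cm²
Volume = 37.28 × 46.6×10⁻⁴ cm = 0.1737 cm³
m(Cu) = 0.1737 × 8.96 = 1.556 g
n(Cu) = 1.556 / 63.55 = 0.02448 mol; n(e⁻) = 2 × 0.02448 = 0.04896 mol
Q = 0.04896 × 96485 / 0.732 = 6453 C
t = 6453 / 11.4 = 566.1 s = 9.44 min

9.44 min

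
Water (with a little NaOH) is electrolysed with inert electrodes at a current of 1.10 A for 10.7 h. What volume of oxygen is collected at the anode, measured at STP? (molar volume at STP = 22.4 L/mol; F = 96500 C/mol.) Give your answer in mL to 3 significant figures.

2460 mL

Q = It = 1.10 × 38520 = 42370 C
Moles of electrons = 42370 / 96500 = 0.4391 mol
2H₂O → O₂ + 4H⁺ + 4e⁻, so n(O₂) = 0.4391 / 4 = 0.1098 mol
V = 0.1098 × 22.4 = 2.460 L
= 2460 mL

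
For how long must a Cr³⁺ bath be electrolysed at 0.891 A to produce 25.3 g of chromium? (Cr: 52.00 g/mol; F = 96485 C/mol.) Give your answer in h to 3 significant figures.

n(Cr) = 25.3 / 52.00 = 0.4865 mol
Cr³⁺ + 3e⁻ → Cr, so n(e⁻) = 3 × 0.4865 = 1.460 mol
Q = 1.460 × 96485 = 1.409×10^5 C
t = Q / I = 1.409×10^5 / 0.891 = 1.581×10^5 s = 43.9 h

43.9 h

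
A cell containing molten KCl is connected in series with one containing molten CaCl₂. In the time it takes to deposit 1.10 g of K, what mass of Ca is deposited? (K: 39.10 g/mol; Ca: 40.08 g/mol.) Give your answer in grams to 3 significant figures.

n(K) = 1.10 / 39.10 = 0.02813 mol
K⁺ + e⁻ → K, so n(e⁻) = 0.02813 mol
Since the cells are in series, n(e⁻) in the Ca cell is also 0.02813 mol.
Ca²⁺ + 2e⁻ → Ca, so n(Ca) = 0.02813 / 2 = 0.01407 mol
m(Ca) = 0.01407 × 40.08 = 0.564 g

0.564 g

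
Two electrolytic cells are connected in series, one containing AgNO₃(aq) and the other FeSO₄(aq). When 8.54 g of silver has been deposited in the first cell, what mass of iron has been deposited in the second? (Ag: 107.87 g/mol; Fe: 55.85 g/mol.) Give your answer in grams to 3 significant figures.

n(Ag) = 8.54 / 107.87 = 0.07917 mol
Ag⁺ + e⁻ → Ag, so n(e⁻) = 0.07917 mol
The cells are in series, so the same charge (and hence the same n(e⁻) = 0.07917 mol) passes through both.
Fe²⁺ + 2e⁻ → Fe, so n(Fe) = 0.07917 / 2 = 0.03959 mol
m(Fe) = 0.03959 × 55.85 = 2.21 g

2.21 g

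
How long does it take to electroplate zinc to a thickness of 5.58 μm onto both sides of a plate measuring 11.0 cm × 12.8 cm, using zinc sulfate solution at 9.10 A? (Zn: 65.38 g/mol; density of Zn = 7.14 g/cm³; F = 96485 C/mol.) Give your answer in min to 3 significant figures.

6.06 min

Plated area = 2 × 11.0 × 12.8 = 281.6 cm²
Volume = 281.6 × 5.58×10⁻⁴ cm = 0.1571 cm³
m(Zn) = 0.1571 × 7.14 = 1.122 g
n(Zn) = 1.122 / 65.38 = 0.01716 mol; n(e⁻) = 2 × 0.01716 = 0.03432 mol
Q = 0.03432 × 96485 = 3311 C
t = 3311 / 9.10 = 363.8 s = 6.06 min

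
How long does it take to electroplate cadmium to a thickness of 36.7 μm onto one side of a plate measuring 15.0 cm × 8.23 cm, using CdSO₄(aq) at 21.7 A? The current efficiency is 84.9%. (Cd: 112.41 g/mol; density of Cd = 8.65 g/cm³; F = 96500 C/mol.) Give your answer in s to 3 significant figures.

Plated area = 15.0 × 8.23 = 123.5 cm²
Volume = 123.5 × 36.7×10⁻⁴ cm = 0.4532 cm³
m(Cd) = 0.4532 × 8.65 = 3.920 g
n(Cd) = 3.920 / 112.41 = 0.03487 mol; n(e⁻) = 2 × 0.03487 = 0.06974 mol
Q = 0.06974 × 96500 / 0.849 = 7927 C
t = 7927 / 21.7 = 365.3 s

365 s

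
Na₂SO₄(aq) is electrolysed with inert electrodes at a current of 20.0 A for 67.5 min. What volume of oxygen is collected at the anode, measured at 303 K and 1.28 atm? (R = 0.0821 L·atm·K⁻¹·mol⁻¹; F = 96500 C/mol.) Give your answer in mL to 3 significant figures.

Charge passed = 20.0 × 4050 = 81000 C
n(e⁻) = 81000 / 96500 = 0.8394 mol
2H₂O → O₂ + 4H⁺ + 4e⁻, so n(O₂) = 0.8394 / 4 = 0.2099 mol
V = nRT/P = 0.2099 × 0.0821 × 303 / 1.28 = 4.079 L
= 4080 mL

4080 mL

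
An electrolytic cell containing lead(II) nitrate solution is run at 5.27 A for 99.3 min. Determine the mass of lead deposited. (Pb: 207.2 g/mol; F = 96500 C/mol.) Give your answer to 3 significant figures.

Q = It = 5.27 × 5958 = 31400 C
n(e⁻) = 31400 / 96500 = 0.3254 mol
Pb²⁺ + 2e⁻ → Pb, so n(Pb) = 0.3254 / 2 = 0.1627 mol
m = 0.1627 × 207.2 = 33.7 g

33.7 g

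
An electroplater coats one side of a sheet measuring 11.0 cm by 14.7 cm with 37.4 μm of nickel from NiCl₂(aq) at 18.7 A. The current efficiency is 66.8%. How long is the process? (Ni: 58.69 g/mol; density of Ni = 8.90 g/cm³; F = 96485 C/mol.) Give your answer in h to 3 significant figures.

0.394 h

Plated area = 11.0 × 14.7 = 161.7 cm²
Volume = 161.7 × 37.4×10⁻⁴ cm = 0.6048 cm³
m(Ni) = 0.6048 × 8.90 = 5.383 g
n(Ni) = 5.383 / 58.69 = 0.09172 mol; n(e⁻) = 2 × 0.09172 = 0.1834 mol
Q = 0.1834 × 96485 / 0.668 = 26490 C
t = 26490 / 18.7 = 1417 s = 0.394 h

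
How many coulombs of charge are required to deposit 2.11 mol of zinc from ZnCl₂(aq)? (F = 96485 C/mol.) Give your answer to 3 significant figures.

4.07×10^5 C

Zn²⁺ + 2e⁻ → Zn, so n(e⁻) = 2 × 2.11 = 4.220 mol
Q = 4.220 × 96485 = 4.072×10^5 C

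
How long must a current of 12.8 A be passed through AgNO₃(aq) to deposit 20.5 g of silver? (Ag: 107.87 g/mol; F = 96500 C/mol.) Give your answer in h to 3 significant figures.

n(Ag) = 20.5 / 107.87 = 0.1900 mol
Ag⁺ + e⁻ → Ag, so n(e⁻) = 0.1900 mol
Q = 0.1900 × 96500 = 18340 C
t = Q / I = 18340 / 12.8 = 1433 s = 0.398 h

0.398 h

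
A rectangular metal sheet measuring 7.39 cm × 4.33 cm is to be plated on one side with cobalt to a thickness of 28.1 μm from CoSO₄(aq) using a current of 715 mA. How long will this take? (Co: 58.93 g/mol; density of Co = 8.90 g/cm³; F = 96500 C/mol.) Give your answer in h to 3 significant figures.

Plated area = 7.39 × 4.33 = 32.00 cm²
Volume = 32.00 × 28.1×10⁻⁴ cm = 0.08992 cm³
m(Co) = 0.08992 × 8.90 = 0.8003 g
n(Co) = 0.8003 / 58.93 = 0.01358 mol; n(e⁻) = 2 × 0.01358 = 0.02716 mol
Q = 0.02716 × 96500 = 2621 C
t = 2621 / 0.715 = 3666 s = 1.02 h

1.02 h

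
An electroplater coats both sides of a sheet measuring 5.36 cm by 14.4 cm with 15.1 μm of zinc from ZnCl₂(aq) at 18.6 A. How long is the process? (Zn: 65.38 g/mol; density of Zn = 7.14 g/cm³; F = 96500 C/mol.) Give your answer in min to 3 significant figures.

Plated area = 2 × 5.36 × 14.4 = 154.4 cm²
Volume = 154.4 × 15.1×10⁻⁴ cm = 0.2331 cm³
m(Zn) = 0.2331 × 7.14 = 1.664 g
n(Zn) = 1.664 / 65.38 = 0.02545 mol; n(e⁻) = 2 × 0.02545 = 0.05090 mol
Q = 0.05090 × 96500 = 4912 C
t = 4912 / 18.6 = 264.1 s = 4.40 min

4.40 min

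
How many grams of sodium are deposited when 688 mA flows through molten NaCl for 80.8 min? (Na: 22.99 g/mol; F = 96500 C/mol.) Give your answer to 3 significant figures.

Q = 0.688 A × 4848 s = 3335 C
n(e⁻) = Q/F = 3335/96500 = 0.03456 mol
Na⁺ + e⁻ → Na, so n(Na) = 0.03456 mol
m = 0.03456 × 22.99 = 0.795 g

0.795 g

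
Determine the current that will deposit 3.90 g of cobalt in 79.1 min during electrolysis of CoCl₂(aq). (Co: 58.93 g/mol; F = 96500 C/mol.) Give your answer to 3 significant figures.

n(Co) = 3.90 / 58.93 = 0.06618 mol
Co²⁺ + 2e⁻ → Co, so n(e⁻) = 2 × 0.06618 = 0.1324 mol
Q = 0.1324 × 96500 = 12780 C
I = Q / t = 12780 / 4746 s = 2.69 A

2.69 A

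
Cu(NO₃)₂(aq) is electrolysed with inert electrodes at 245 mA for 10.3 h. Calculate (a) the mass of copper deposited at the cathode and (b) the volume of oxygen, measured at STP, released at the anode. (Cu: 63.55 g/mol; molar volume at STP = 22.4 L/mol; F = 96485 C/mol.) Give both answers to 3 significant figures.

Q = 0.245 × 37080 = 9085 C; n(e⁻) = 9085 / 96485 = 0.09416 mol
Cathode: Cu²⁺ + 2e⁻ → Cu → n(Cu) = 0.09416/2 = 0.04708 mol → 2.99 g
Anode: 2H₂O → O₂ + 4H⁺ + 4e⁻ → n(O₂) = 0.09416/4 = 0.02354 mol → 0.527 L

2.99 g Cu; 0.527 L O₂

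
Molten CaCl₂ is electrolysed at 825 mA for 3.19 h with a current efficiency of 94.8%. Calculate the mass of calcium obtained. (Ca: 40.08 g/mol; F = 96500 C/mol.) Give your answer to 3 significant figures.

Q = 0.825 × 11484 = 9474 C
n(e⁻) = 9474 / 96500 = 0.09818 mol
Ca²⁺ + 2e⁻ → Ca, so theoretical m(Ca) = 0.04909 × 40.08 = 1.968 g
Actual mass = 94.8% × 1.968 = 1.87 g

1.87 g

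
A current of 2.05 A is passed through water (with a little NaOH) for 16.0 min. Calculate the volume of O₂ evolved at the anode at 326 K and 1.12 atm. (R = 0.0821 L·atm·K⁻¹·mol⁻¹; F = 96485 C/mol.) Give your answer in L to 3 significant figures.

Q = It = 2.05 × 960 = 1968 C
Moles of electrons = 1968 / 96485 = 0.02040 mol
2H₂O → O₂ + 4H⁺ + 4e⁻, so n(O₂) = 0.02040 / 4 = 0.005100 mol
V = nRT/P = 0.005100 × 0.0821 × 326 / 1.12 = 0.1219 L

0.122 L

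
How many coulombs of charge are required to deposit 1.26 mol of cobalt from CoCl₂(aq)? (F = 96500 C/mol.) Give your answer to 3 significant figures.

2.43×10^5 C

Co²⁺ + 2e⁻ → Co, so n(e⁻) = 2 × 1.26 = 2.520 mol
Q = 2.520 × 96500 = 2.432×10^5 C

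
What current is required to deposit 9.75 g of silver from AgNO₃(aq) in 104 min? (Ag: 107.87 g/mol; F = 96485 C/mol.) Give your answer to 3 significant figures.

1.40 A

n(Ag) = 9.75 / 107.87 = 0.09039 mol
Ag⁺ + e⁻ → Ag, so n(e⁻) = 0.09039 mol
Q = 0.09039 × 96485 = 8721 C
I = Q / t = 8721 / 6240 s = 1.40 A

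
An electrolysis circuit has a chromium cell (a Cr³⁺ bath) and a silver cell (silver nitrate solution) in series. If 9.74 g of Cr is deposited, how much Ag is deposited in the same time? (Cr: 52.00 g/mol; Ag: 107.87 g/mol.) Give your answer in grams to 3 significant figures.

60.6 g

n(Cr) = 9.74 / 52.00 = 0.1873 mol
Cr³⁺ + 3e⁻ → Cr, so n(e⁻) = 3 × 0.1873 = 0.5619 mol
In series, the same 0.5619 mol of electrons flows through the second cell.
Ag⁺ + e⁻ → Ag, so n(Ag) = 0.5619 mol
m(Ag) = 0.5619 × 107.87 = 60.6 g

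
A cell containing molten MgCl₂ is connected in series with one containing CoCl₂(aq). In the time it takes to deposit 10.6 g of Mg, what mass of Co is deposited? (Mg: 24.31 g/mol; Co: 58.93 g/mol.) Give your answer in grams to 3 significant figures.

n(Mg) = 10.6 / 24.31 = 0.4360 mol
Mg²⁺ + 2e⁻ → Mg, so n(e⁻) = 2 × 0.4360 = 0.8720 mol
Since the cells are in series, n(e⁻) in the Co cell is also 0.8720 mol.
Co²⁺ + 2e⁻ → Co, so n(Co) = 0.8720 / 2 = 0.4360 mol
m(Co) = 0.4360 × 58.93 = 25.7 g

25.7 g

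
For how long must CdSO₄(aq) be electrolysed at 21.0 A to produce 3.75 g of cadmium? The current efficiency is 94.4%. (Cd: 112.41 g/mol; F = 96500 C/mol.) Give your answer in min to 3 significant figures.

n(Cd) = 3.75 / 112.41 = 0.03336 mol
Cd²⁺ + 2e⁻ → Cd, so n(e⁻) = 2 × 0.03336 = 0.06672 mol
Q = 0.06672 × 96500 / 0.944 = 6820 C
t = Q / I = 6820 / 21.0 = 324.8 s = 5.41 min

5.41 min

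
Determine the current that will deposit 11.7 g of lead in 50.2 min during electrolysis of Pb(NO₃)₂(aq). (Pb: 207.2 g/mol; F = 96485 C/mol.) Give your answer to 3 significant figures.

n(Pb) = 11.7 / 207.2 = 0.05647 mol
Pb²⁺ + 2e⁻ → Pb, so n(e⁻) = 2 × 0.05647 = 0.1129 mol
Q = 0.1129 × 96485 = 10890 C
I = Q / t = 10890 / 3012 s = 3.62 A

3.62 A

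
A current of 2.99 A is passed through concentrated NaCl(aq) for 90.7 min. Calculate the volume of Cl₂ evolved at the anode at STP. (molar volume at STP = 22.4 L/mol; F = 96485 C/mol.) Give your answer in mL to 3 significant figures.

Q = 2.99 A × 5442 s = 16270 C
n(e⁻) = 16270 / 96485 = 0.1686 mol
2Cl⁻ → Cl₂ + 2e⁻, so n(Cl₂) = 0.1686 / 2 = 0.08430 mol
V = 0.08430 × 22.4 = 1.888 L
= 1890 mL

1890 mL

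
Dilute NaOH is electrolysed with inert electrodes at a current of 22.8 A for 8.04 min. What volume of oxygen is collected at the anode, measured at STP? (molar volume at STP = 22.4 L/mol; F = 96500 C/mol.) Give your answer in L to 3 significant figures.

0.638 L

Q = It = 22.8 × 482.4 = 11000 C
Moles of electrons = 11000 / 96500 = 0.1140 mol
2H₂O → O₂ + 4H⁺ + 4e⁻, so n(O₂) = 0.1140 / 4 = 0.02850 mol
V = 0.02850 × 22.4 = 0.6384 L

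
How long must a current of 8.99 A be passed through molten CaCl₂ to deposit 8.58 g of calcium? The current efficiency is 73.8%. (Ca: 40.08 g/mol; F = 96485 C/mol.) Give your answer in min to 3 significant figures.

n(Ca) = 8.58 / 40.08 = 0.2141 mol
Ca²⁺ + 2e⁻ → Ca, so n(e⁻) = 2 × 0.2141 = 0.4282 mol
Q = 0.4282 × 96485 / 0.738 = 55980 C
t = Q / I = 55980 / 8.99 = 6227 s = 104 min

104 min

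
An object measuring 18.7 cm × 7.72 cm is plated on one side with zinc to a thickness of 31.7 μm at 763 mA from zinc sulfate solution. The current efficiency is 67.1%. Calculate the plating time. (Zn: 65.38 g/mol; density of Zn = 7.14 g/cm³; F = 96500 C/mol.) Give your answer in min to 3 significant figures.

314 min

Plated area = 18.7 × 7.72 = 144.4 cm²
Volume = 144.4 × 31.7×10⁻⁴ cm = 0.4577 cm³
m(Zn) = 0.4577 × 7.14 = 3.268 g
n(Zn) = 3.268 / 65.38 = 0.04998 mol; n(e⁻) = 2 × 0.04998 = 0.09996 mol
Q = 0.09996 × 96500 / 0.671 = 14380 C
t = 14380 / 0.763 = 18850 s = 314 min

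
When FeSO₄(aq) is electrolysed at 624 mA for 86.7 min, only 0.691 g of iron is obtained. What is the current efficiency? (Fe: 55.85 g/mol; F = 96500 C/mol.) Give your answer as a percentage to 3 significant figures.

Q = 0.624 × 5202 = 3246 C
n(e⁻) = 3246 / 96500 = 0.03364 mol
Fe²⁺ + 2e⁻ → Fe, so theoretical n(Fe) = 0.01682 mol → 0.9394 g
Efficiency = 0.691 / 0.9394 = 0.7356 = 73.6%

73.6%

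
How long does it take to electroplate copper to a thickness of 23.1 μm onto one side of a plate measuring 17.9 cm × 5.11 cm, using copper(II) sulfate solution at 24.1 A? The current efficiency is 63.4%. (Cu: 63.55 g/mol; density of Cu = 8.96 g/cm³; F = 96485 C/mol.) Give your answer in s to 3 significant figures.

Plated area = 17.9 × 5.11 = 91.47 cm²
Volume = 91.47 × 23.1×10⁻⁴ cm = 0.2113 cm³
m(Cu) = 0.2113 × 8.96 = 1.893 g
n(Cu) = 1.893 / 63.55 = 0.02979 mol; n(e⁻) = 2 × 0.02979 = 0.05958 mol
Q = 0.05958 × 96485 / 0.634 = 9067 C
t = 9067 / 24.1 = 376.2 s

376 s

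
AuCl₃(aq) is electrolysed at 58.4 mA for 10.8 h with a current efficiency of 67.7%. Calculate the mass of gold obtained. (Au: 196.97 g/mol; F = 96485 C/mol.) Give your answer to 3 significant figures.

1.05 g

Q = 0.0584 × 38880 = 2271 C
n(e⁻) = 2271 / 96485 = 0.02354 mol
Au³⁺ + 3e⁻ → Au, so theoretical m(Au) = 0.007847 × 196.97 = 1.546 g
Actual mass = 67.7% × 1.546 = 1.05 g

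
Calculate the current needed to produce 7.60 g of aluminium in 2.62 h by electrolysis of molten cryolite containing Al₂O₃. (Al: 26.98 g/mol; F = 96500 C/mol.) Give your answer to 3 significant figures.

n(Al) = 7.60 / 26.98 = 0.2817 mol
Al³⁺ + 3e⁻ → Al, so n(e⁻) = 3 × 0.2817 = 0.8451 mol
Q = 0.8451 × 96500 = 81550 C
I = Q / t = 81550 / 9432 s = 8.65 A

8.65 A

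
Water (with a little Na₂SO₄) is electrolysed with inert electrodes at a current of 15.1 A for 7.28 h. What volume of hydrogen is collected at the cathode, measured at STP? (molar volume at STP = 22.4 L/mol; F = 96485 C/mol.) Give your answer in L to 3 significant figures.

45.9 L

Q = It = 15.1 × 26208 = 3.957×10^5 C
n(e⁻) = 3.957×10^5 / 96485 = 4.101 mol
2H⁺ + 2e⁻ → H₂, so n(H₂) = 4.101 / 2 = 2.051 mol
V = 2.051 × 22.4 = 45.94 L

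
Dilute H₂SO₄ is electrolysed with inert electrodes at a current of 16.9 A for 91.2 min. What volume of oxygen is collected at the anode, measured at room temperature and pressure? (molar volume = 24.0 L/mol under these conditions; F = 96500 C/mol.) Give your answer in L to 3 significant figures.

Q = 16.9 A × 5472 s = 92480 C
Moles of electrons = 92480 / 96500 = 0.9583 mol
2H₂O → O₂ + 4H⁺ + 4e⁻, so n(O₂) = 0.9583 / 4 = 0.2396 mol
V = 0.2396 × 24.0 = 5.750 L

5.75 L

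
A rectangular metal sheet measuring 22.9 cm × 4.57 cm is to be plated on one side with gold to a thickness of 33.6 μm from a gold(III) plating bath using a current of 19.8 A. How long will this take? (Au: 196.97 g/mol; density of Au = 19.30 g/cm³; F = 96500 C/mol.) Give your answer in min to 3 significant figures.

8.40 min

Plated area = 22.9 × 4.57 = 104.7 cm²
Volume = 104.7 × 33.6×10⁻⁴ cm = 0.3518 cm³
m(Au) = 0.3518 × 19.30 = 6.790 g
n(Au) = 6.790 / 196.97 = 0.03447 mol; n(e⁻) = 3 × 0.03447 = 0.1034 mol
Q = 0.1034 × 96500 = 9978 C
t = 9978 / 19.8 = 503.9 s = 8.40 min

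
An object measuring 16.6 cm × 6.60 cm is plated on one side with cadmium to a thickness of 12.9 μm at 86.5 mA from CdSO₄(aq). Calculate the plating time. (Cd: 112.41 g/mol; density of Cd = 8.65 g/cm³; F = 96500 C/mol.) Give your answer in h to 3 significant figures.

6.74 h

Plated area = 16.6 × 6.60 = 109.6 cm²
Volume = 109.6 × 12.9×10⁻⁴ cm = 0.1414 cm³
m(Cd) = 0.1414 × 8.65 = 1.223 g
n(Cd) = 1.223 / 112.41 = 0.01088 mol; n(e⁻) = 2 × 0.01088 = 0.02176 mol
Q = 0.02176 × 96500 = 2100 C
t = 2100 / 0.0865 = 24280 s = 6.74 h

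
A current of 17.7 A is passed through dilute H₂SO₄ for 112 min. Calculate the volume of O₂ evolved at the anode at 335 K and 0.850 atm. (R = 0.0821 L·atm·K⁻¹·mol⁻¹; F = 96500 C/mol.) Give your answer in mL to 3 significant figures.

Q = It = 17.7 × 6720 = 1.189×10^5 C
n(e⁻) = 1.189×10^5 / 96500 = 1.232 mol
2H₂O → O₂ + 4H⁺ + 4e⁻, so n(O₂) = 1.232 / 4 = 0.3080 mol
V = nRT/P = 0.3080 × 0.0821 × 335 / 0.850 = 9.966 L
= 9970 mL

9970 mL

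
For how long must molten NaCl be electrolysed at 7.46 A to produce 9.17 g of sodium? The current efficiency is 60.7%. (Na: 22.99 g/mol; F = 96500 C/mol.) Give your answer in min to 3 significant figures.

n(Na) = 9.17 / 22.99 = 0.3989 mol
Na⁺ + e⁻ → Na, so n(e⁻) = 0.3989 mol
Q = 0.3989 × 96500 / 0.607 = 63420 C
t = Q / I = 63420 / 7.46 = 8501 s = 142 min

142 min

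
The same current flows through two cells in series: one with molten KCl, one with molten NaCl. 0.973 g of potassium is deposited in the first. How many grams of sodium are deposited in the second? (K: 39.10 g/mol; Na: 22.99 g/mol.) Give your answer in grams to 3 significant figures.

0.572 g

n(K) = 0.973 / 39.10 = 0.02488 mol
K⁺ + e⁻ → K, so n(e⁻) = 0.02488 mol
Since the cells are in series, n(e⁻) in the Na cell is also 0.02488 mol.
Na⁺ + e⁻ → Na, so n(Na) = 0.02488 mol
m(Na) = 0.02488 × 22.99 = 0.572 g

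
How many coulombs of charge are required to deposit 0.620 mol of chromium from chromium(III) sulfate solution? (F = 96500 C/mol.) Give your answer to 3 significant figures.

1.79×10^5 C

Cr³⁺ + 3e⁻ → Cr, so n(e⁻) = 3 × 0.620 = 1.860 mol
Q = 1.860 × 96500 = 1.795×10^5 C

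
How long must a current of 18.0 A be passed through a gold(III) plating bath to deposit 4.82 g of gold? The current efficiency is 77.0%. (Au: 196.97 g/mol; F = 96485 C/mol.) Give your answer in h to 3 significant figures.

n(Au) = 4.82 / 196.97 = 0.02447 mol
Au³⁺ + 3e⁻ → Au, so n(e⁻) = 3 × 0.02447 = 0.07341 mol
Q = 0.07341 × 96485 / 0.770 = 9199 C
t = Q / I = 9199 / 18.0 = 511.1 s = 0.142 h

0.142 h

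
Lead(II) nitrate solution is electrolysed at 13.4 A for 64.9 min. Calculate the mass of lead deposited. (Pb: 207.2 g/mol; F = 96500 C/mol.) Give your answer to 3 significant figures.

Q = It = 13.4 × 3894 = 52180 C
Moles of electrons = 52180 / 96500 = 0.5407 mol
Pb²⁺ + 2e⁻ → Pb, so n(Pb) = 0.5407 / 2 = 0.2704 mol
m = 0.2704 × 207.2 = 56.0 g

56.0 g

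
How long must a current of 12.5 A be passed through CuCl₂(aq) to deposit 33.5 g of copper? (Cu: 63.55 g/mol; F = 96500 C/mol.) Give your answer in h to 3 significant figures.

2.26 h

n(Cu) = 33.5 / 63.55 = 0.5271 mol
Cu²⁺ + 2e⁻ → Cu, so n(e⁻) = 2 × 0.5271 = 1.054 mol
Q = 1.054 × 96500 = 1.017×10^5 C
t = Q / I = 1.017×10^5 / 12.5 = 8136 s = 2.26 h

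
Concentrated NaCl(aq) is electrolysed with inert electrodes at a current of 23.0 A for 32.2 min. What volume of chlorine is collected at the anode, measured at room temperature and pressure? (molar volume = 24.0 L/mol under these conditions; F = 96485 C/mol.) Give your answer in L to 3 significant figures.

Q = It = 23.0 × 1932 = 44440 C
Moles of electrons = 44440 / 96485 = 0.4606 mol
2Cl⁻ → Cl₂ + 2e⁻, so n(Cl₂) = 0.4606 / 2 = 0.2303 mol
V = 0.2303 × 24.0 = 5.527 L

5.53 L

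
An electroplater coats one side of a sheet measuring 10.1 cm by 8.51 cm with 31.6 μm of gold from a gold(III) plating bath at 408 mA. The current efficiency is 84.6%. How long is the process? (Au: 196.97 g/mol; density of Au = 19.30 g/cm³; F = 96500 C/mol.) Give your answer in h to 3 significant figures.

Plated area = 10.1 × 8.51 = 85.95 cm²
Volume = 85.95 × 31.6×10⁻⁴ cm = 0.2716 cm³
m(Au) = 0.2716 × 19.30 = 5.242 g
n(Au) = 5.242 / 196.97 = 0.02661 mol; n(e⁻) = 3 × 0.02661 = 0.07983 mol
Q = 0.07983 × 96500 / 0.846 = 9106 C
t = 9106 / 0.408 = 22320 s = 6.20 h

6.20 h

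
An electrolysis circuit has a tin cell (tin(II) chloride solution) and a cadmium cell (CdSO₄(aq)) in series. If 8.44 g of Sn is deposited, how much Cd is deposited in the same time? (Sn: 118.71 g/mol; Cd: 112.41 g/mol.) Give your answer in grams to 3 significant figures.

7.99 g

n(Sn) = 8.44 / 118.71 = 0.07110 mol
Sn²⁺ + 2e⁻ → Sn, so n(e⁻) = 2 × 0.07110 = 0.1422 mol
The cells are in series, so the same charge (and hence the same n(e⁻) = 0.1422 mol) passes through both.
Cd²⁺ + 2e⁻ → Cd, so n(Cd) = 0.1422 / 2 = 0.07110 mol
m(Cd) = 0.07110 × 112.41 = 7.99 g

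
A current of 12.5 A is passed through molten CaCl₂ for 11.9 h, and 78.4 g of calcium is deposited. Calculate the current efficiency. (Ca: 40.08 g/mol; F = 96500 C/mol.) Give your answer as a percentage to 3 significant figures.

70.5%

Q = 12.5 × 42840 = 5.355×10^5 C
n(e⁻) = 5.355×10^5 / 96500 = 5.549 mol
Ca²⁺ + 2e⁻ → Ca, so theoretical n(Ca) = 2.775 mol → 111.2 g
Efficiency = 78.4 / 111.2 = 0.7050 = 70.5%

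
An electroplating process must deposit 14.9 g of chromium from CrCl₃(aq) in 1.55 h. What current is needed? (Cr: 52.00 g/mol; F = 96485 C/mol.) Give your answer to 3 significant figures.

14.9 A

n(Cr) = 14.9 / 52.00 = 0.2865 mol
Cr³⁺ + 3e⁻ → Cr, so n(e⁻) = 3 × 0.2865 = 0.8595 mol
Q = 0.8595 × 96485 = 82930 C
I = Q / t = 82930 / 5580 s = 14.9 A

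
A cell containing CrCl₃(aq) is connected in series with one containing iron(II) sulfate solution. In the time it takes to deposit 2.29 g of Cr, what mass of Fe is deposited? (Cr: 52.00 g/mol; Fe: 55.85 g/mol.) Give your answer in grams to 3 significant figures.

n(Cr) = 2.29 / 52.00 = 0.04404 mol
Cr³⁺ + 3e⁻ → Cr, so n(e⁻) = 3 × 0.04404 = 0.1321 mol
Since the cells are in series, n(e⁻) in the Fe cell is also 0.1321 mol.
Fe²⁺ + 2e⁻ → Fe, so n(Fe) = 0.1321 / 2 = 0.06605 mol
m(Fe) = 0.06605 × 55.85 = 3.69 g

3.69 g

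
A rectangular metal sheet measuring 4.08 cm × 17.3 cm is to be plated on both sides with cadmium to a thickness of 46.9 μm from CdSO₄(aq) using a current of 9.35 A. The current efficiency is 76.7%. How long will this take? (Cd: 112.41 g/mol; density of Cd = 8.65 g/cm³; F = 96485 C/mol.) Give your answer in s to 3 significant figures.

Plated area = 2 × 4.08 × 17.3 = 141.2 cm²
Volume = 141.2 × 46.9×10⁻⁴ cm = 0.6622 cm³
m(Cd) = 0.6622 × 8.65 = 5.728 g
n(Cd) = 5.728 / 112.41 = 0.05096 mol; n(e⁻) = 2 × 0.05096 = 0.1019 mol
Q = 0.1019 × 96485 / 0.767 = 12820 C
t = 12820 / 9.35 = 1371 s

1370 s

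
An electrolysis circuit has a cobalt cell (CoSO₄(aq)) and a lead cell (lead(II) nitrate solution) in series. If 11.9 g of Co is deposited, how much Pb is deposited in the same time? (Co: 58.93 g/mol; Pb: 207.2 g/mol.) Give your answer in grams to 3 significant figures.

n(Co) = 11.9 / 58.93 = 0.2019 mol
Co²⁺ + 2e⁻ → Co, so n(e⁻) = 2 × 0.2019 = 0.4038 mol
Since the cells are in series, n(e⁻) in the Pb cell is also 0.4038 mol.
Pb²⁺ + 2e⁻ → Pb, so n(Pb) = 0.4038 / 2 = 0.2019 mol
m(Pb) = 0.2019 × 207.2 = 41.8 g

41.8 g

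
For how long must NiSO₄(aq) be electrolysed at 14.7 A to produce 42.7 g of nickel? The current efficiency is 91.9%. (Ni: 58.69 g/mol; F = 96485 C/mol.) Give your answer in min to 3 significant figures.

n(Ni) = 42.7 / 58.69 = 0.7276 mol
Ni²⁺ + 2e⁻ → Ni, so n(e⁻) = 2 × 0.7276 = 1.455 mol
Q = 1.455 × 96485 / 0.919 = 1.528×10^5 C
t = Q / I = 1.528×10^5 / 14.7 = 10390 s = 173 min

173 min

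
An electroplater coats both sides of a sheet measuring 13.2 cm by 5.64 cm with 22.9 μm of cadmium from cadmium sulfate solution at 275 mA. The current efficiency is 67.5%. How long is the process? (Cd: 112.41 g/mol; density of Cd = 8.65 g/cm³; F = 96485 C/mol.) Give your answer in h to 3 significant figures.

7.58 h

Plated area = 2 × 13.2 × 5.64 = 148.9 cm²
Volume = 148.9 × 22.9×10⁻⁴ cm = 0.3410 cm³
m(Cd) = 0.3410 × 8.65 = 2.950 g
n(Cd) = 2.950 / 112.41 = 0.02624 mol; n(e⁻) = 2 × 0.02624 = 0.05248 mol
Q = 0.05248 × 96485 / 0.675 = 7502 C
t = 7502 / 0.275 = 27280 s = 7.58 h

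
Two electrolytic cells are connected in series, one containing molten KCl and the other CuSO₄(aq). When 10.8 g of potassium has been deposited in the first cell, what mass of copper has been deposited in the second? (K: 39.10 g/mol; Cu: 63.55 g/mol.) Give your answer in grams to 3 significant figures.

n(K) = 10.8 / 39.10 = 0.2762 mol
K⁺ + e⁻ → K, so n(e⁻) = 0.2762 mol
Since the cells are in series, n(e⁻) in the Cu cell is also 0.2762 mol.
Cu²⁺ + 2e⁻ → Cu, so n(Cu) = 0.2762 / 2 = 0.1381 mol
m(Cu) = 0.1381 × 63.55 = 8.78 g

8.78 g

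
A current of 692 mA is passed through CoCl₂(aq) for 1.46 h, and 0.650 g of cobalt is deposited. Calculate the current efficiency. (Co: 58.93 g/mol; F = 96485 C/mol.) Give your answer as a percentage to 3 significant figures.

Q = 0.692 × 5256 = 3637 C
n(e⁻) = 3637 / 96485 = 0.03769 mol
Co²⁺ + 2e⁻ → Co, so theoretical n(Co) = 0.01885 mol → 1.111 g
Efficiency = 0.650 / 1.111 = 0.5851 = 58.5%

58.5%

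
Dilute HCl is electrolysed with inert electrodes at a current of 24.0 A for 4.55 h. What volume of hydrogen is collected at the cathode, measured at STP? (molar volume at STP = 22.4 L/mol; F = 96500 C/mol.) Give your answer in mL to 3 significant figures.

45600 mL

Charge passed = 24.0 × 16380 = 3.931×10^5 C
Moles of electrons = 3.931×10^5 / 96500 = 4.074 mol
2H⁺ + 2e⁻ → H₂, so n(H₂) = 4.074 / 2 = 2.037 mol
V = 2.037 × 22.4 = 45.63 L
= 45600 mL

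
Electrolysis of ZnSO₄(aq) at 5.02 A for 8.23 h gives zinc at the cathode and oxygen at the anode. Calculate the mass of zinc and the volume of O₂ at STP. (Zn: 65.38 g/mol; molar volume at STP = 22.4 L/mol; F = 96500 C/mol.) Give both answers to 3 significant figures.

50.4 g Zn; 8.63 L O₂

Q = 5.02 × 29628 = 1.487×10^5 C; n(e⁻) = 1.487×10^5 / 96500 = 1.541 mol
Cathode: Zn²⁺ + 2e⁻ → Zn → n(Zn) = 1.541/2 = 0.7705 mol → 50.4 g
Anode: 2H₂O → O₂ + 4H⁺ + 4e⁻ → n(O₂) = 1.541/4 = 0.3853 mol → 8.63 L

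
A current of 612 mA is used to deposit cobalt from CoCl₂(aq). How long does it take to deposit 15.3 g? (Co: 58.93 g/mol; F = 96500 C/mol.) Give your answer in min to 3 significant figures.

n(Co) = 15.3 / 58.93 = 0.2596 mol
Co²⁺ + 2e⁻ → Co, so n(e⁻) = 2 × 0.2596 = 0.5192 mol
Q = 0.5192 × 96500 = 50100 C
t = Q / I = 50100 / 0.612 = 81860 s = 1360 min

1360 min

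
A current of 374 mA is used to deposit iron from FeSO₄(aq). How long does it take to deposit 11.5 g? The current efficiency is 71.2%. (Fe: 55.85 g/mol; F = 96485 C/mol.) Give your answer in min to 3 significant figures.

n(Fe) = 11.5 / 55.85 = 0.2059 mol
Fe²⁺ + 2e⁻ → Fe, so n(e⁻) = 2 × 0.2059 = 0.4118 mol
Q = 0.4118 × 96485 / 0.712 = 55800 C
t = Q / I = 55800 / 0.374 = 1.492×10^5 s = 2490 min

2490 min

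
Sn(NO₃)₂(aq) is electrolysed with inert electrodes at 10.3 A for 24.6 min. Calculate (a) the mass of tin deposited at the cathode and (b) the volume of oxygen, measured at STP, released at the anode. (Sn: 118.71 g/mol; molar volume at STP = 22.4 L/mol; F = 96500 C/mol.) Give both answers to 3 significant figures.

Q = 10.3 × 1476 = 15200 C; n(e⁻) = 15200 / 96500 = 0.1575 mol
Cathode: Sn²⁺ + 2e⁻ → Sn → n(Sn) = 0.1575/2 = 0.07875 mol → 9.35 g
Anode: 2H₂O → O₂ + 4H⁺ + 4e⁻ → n(O₂) = 0.1575/4 = 0.03938 mol → 0.882 L

9.35 g Sn; 0.882 L O₂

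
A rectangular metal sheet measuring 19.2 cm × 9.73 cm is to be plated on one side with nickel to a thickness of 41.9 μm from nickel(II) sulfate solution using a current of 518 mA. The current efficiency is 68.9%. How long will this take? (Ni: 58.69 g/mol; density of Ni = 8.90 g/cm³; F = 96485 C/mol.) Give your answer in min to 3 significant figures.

1070 min

Plated area = 19.2 × 9.73 = 186.8 cm²
Volume = 186.8 × 41.9×10⁻⁴ cm = 0.7827 cm³
m(Ni) = 0.7827 × 8.90 = 6.966 g
n(Ni) = 6.966 / 58.69 = 0.1187 mol; n(e⁻) = 2 × 0.1187 = 0.2374 mol
Q = 0.2374 × 96485 / 0.689 = 33240 C
t = 33240 / 0.518 = 64170 s = 1070 min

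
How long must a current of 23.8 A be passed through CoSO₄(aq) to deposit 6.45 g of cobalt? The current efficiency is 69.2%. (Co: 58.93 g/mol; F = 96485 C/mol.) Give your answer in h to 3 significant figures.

0.356 h

n(Co) = 6.45 / 58.93 = 0.1095 mol
Co²⁺ + 2e⁻ → Co, so n(e⁻) = 2 × 0.1095 = 0.2190 mol
Q = 0.2190 × 96485 / 0.692 = 30530 C
t = Q / I = 30530 / 23.8 = 1283 s = 0.356 h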